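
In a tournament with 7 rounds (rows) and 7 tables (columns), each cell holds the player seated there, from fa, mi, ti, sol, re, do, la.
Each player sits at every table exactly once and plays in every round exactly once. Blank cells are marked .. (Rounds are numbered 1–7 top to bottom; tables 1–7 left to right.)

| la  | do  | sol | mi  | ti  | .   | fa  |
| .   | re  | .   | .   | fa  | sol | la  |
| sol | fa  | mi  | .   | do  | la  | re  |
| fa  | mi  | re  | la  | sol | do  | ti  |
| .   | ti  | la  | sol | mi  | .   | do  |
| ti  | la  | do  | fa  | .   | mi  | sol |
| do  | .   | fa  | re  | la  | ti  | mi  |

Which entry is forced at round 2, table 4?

Round 1, table 6: round 1 has {fa, mi, ti, sol, do, la} and table 6 has {mi, ti, sol, do, la}, leaving only re.
Round 2, table 1: round 2 has {fa, sol, re, la} and table 1 has {fa, ti, sol, do, la}, leaving only mi.
Round 2, table 3: round 2 has {fa, mi, sol, re, la} and table 3 has {fa, mi, sol, re, do, la}, leaving only ti.
Round 2 already has {fa, mi, ti, sol, re, la} and table 4 already has {fa, mi, sol, re, la}, so round 2, table 4 must be do.

do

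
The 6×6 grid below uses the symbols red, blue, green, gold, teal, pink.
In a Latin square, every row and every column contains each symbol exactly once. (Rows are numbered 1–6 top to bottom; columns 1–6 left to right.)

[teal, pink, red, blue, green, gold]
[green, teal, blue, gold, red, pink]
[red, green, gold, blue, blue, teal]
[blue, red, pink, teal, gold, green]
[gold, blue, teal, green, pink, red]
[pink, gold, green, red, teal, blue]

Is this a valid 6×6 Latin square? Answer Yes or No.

No

Column 4 contains blue twice (at rows 1 and 3), so it is not a permutation.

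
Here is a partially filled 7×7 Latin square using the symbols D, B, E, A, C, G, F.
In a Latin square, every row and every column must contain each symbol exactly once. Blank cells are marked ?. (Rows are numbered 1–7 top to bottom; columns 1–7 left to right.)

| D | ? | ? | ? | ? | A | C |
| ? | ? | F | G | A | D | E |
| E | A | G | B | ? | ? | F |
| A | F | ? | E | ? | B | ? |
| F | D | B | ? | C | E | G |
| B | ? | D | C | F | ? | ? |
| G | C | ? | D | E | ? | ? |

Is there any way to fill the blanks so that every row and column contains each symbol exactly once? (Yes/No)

Yes

No row or column among the givens repeats a symbol, and propagating forced cells runs into no contradiction.
One valid completion exists (for instance, D G E F B A C / C B F G A D E / E A G B D C F / A F C E G B D / F D B A C E G / B E D C F G A / G C A D E F B).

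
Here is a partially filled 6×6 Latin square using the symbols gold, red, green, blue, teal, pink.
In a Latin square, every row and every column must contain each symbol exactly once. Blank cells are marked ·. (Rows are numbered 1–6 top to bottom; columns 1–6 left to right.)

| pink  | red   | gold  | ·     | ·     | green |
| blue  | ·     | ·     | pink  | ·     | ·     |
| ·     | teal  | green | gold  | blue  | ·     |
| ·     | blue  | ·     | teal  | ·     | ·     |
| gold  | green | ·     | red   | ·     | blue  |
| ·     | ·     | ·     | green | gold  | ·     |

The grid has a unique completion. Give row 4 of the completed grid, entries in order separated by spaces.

Row 1, column 4: row 1 has {gold, red, green, pink} and column 4 has {gold, red, green, teal, pink}, leaving only blue.
Row 1, column 5: row 1 has {gold, red, green, blue, pink} and column 5 has {gold, blue}, leaving only teal.
Row 2, column 2: row 2 has {blue, pink} and column 2 has {red, green, blue, teal}, leaving only gold.
Row 3, column 1: row 3 has {gold, green, blue, teal} and column 1 has {gold, blue, pink}, leaving only red.
Row 4, column 1: row 4 has {blue, teal} and column 1 has {gold, red, blue, pink}, leaving only green.
Row 3, column 6: row 3 has {gold, red, green, blue, teal} and column 6 has {green, blue}, leaving only pink.
Row 5, column 5: row 5 has {gold, red, green, blue} and column 5 has {gold, blue, teal}, leaving only pink.
Row 4, column 5: row 4 has {green, blue, teal} and column 5 has {gold, blue, teal, pink}, leaving only red.
Row 4, column 3: row 4 has {red, green, blue, teal} and column 3 has {gold, green}, leaving only pink.
Row 4, column 6: row 4 has {red, green, blue, teal, pink} and column 6 has {green, blue, pink}, leaving only gold.
So row 4 reads: green blue pink teal red gold.

green blue pink teal red gold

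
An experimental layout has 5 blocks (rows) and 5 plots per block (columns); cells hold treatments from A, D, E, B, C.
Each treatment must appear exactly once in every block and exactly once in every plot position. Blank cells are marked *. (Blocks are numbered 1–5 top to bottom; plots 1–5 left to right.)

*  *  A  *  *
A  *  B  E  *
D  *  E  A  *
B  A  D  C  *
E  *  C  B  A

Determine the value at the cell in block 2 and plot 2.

Block 1, plot 1: block 1 has {A} and plot 1 has {A, D, E, B}, leaving only C.
Block 1, plot 4: block 1 has {A, C} and plot 4 has {A, E, B, C}, leaving only D.
Block 4, plot 5: block 4 has {A, D, B, C} and plot 5 has {A}, leaving only E.
Block 1, plot 5: block 1 has {A, D, C} and plot 5 has {A, E}, leaving only B.
Block 1, plot 2: block 1 has {A, D, B, C} and plot 2 has {A}, leaving only E.
Block 3, plot 5: block 3 has {A, D, E} and plot 5 has {A, E, B}, leaving only C.
Block 2, plot 5: block 2 has {A, E, B} and plot 5 has {A, E, B, C}, leaving only D.
Block 2 already has {A, D, E, B} and plot 2 already has {A, E}, so block 2, plot 2 must be C.

C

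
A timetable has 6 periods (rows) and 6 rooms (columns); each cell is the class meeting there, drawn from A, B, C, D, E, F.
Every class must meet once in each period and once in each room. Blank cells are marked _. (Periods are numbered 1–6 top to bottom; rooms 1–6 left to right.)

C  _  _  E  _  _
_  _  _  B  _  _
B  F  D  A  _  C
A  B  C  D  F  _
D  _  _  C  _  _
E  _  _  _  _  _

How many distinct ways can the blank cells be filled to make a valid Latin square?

Period 1, room 2: eliminating its period and room leaves {A, D}.
Period 1, room 3: eliminating its period and room leaves {A, B, F}.
Period 1, room 5: eliminating its period and room leaves {A, B, D}.
Period 1, room 6: eliminating its period and room leaves {A, B, D, F}.
Period 2, room 1: eliminating its period and room leaves {F}.
Period 2, room 2: eliminating its period and room leaves {A, C, D, E}.
Period 2, room 3: eliminating its period and room leaves {A, E, F}.
Period 2, room 5: eliminating its period and room leaves {A, C, D, E}.
Period 2, room 6: eliminating its period and room leaves {A, D, E, F}.
Period 3, room 5: eliminating its period and room leaves {E}.
Period 4, room 6: eliminating its period and room leaves {E}.
Period 5, room 2: eliminating its period and room leaves {A, E}.
Period 5, room 3: eliminating its period and room leaves {A, B, E, F}.
Period 5, room 5: eliminating its period and room leaves {A, B, E}.
Period 5, room 6: eliminating its period and room leaves {A, B, E, F}.
Period 6, room 2: eliminating its period and room leaves {A, C, D}.
Period 6, room 3: eliminating its period and room leaves {A, B, F}.
Period 6, room 4: eliminating its period and room leaves {F}.
Period 6, room 5: eliminating its period and room leaves {A, B, C, D}.
Period 6, room 6: eliminating its period and room leaves {A, B, D, F}.
Enumerating the assignments across these blanks that avoid any period or room repeat gives 14 completions.

14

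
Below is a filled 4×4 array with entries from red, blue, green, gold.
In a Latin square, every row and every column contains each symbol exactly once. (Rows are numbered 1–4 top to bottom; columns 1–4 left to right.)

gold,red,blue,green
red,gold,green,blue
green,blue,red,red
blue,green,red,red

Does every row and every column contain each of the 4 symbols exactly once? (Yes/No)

Row 3 contains red twice (at columns 3 and 4); row 4 is also not a permutation.

No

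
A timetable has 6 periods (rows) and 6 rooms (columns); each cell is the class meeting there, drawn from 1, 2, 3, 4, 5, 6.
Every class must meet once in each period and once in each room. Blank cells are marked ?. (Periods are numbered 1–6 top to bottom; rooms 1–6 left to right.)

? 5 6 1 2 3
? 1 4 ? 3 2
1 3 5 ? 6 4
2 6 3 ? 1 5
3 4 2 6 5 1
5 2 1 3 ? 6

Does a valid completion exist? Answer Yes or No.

No period or room among the givens repeats a symbol, and propagating forced cells runs into no contradiction.
One valid completion exists (for instance, 4 5 6 1 2 3 / 6 1 4 5 3 2 / 1 3 5 2 6 4 / 2 6 3 4 1 5 / 3 4 2 6 5 1 / 5 2 1 3 4 6).

Yes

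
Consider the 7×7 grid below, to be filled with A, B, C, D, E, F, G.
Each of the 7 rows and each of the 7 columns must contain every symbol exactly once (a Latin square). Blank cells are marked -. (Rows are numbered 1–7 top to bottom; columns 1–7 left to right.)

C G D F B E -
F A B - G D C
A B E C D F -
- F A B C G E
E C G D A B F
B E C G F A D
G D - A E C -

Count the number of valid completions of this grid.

Row 1, column 7: eliminating its row and column leaves {A}.
Row 2, column 4: eliminating its row and column leaves {E}.
Row 3, column 7: eliminating its row and column leaves {G}.
Row 4, column 1: eliminating its row and column leaves {D}.
Row 7, column 3: eliminating its row and column leaves {F}.
Row 7, column 7: eliminating its row and column leaves {B}.
Only one assignment across all blanks avoids any row or column repeat, giving 1 completion.

1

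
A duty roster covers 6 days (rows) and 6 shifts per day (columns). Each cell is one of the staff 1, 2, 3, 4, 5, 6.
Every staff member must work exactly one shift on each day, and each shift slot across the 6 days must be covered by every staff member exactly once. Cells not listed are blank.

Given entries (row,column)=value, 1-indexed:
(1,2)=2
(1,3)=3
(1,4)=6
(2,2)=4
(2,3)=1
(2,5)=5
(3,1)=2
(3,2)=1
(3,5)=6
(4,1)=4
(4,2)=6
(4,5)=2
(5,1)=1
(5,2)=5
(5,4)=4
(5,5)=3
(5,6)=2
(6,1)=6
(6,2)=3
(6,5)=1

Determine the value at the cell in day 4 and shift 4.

1

Day 1, shift 1: day 1 has {2, 3, 6} and shift 1 has {1, 2, 4, 6}, leaving only 5.
Day 1, shift 5: day 1 has {2, 3, 5, 6} and shift 5 has {1, 2, 3, 5, 6}, leaving only 4.
Day 1, shift 6: day 1 has {2, 3, 4, 5, 6} and shift 6 has {2}, leaving only 1.
Day 2, shift 1: day 2 has {1, 4, 5} and shift 1 has {1, 2, 4, 5, 6}, leaving only 3.
Day 2, shift 4: day 2 has {1, 3, 4, 5} and shift 4 has {4, 6}, leaving only 2.
Day 2, shift 6: day 2 has {1, 2, 3, 4, 5} and shift 6 has {1, 2}, leaving only 6.
Day 4, shift 3: day 4 has {2, 4, 6} and shift 3 has {1, 3}, leaving only 5.
Day 3, shift 3: day 3 has {1, 2, 6} and shift 3 has {1, 3, 5}, leaving only 4.
Day 4, shift 6: day 4 has {2, 4, 5, 6} and shift 6 has {1, 2, 6}, leaving only 3.
Day 4 already has {2, 3, 4, 5, 6} and shift 4 already has {2, 4, 6}, so day 4, shift 4 must be 1.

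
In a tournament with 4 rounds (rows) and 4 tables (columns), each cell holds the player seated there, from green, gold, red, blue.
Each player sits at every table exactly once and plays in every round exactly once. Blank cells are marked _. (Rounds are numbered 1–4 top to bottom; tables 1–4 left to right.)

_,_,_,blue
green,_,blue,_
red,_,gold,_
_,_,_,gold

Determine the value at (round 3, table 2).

blue

Round 1, table 1: round 1 has {blue} and table 1 has {green, red}, leaving only gold.
Round 2, table 4: round 2 has {green, blue} and table 4 has {gold, blue}, leaving only red.
Round 2, table 2: round 2 has {green, red, blue} and table 2 has {}, leaving only gold.
Round 3, table 4: round 3 has {gold, red} and table 4 has {gold, red, blue}, leaving only green.
Round 3 already has {green, gold, red} and table 2 already has {gold}, so round 3, table 2 must be blue.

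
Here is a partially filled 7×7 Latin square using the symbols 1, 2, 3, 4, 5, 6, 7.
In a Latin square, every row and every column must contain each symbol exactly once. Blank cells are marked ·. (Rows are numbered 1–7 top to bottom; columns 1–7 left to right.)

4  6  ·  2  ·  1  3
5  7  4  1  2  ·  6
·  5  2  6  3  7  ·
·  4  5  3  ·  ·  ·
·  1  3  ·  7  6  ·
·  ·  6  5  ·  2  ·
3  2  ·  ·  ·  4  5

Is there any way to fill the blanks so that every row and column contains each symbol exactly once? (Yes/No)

No

Row 4, column 6: row 4 together with column 6 already contain {1, 2, 3, 4, 5, 6, 7} — every symbol — so nothing can go there. The grid has no valid completion.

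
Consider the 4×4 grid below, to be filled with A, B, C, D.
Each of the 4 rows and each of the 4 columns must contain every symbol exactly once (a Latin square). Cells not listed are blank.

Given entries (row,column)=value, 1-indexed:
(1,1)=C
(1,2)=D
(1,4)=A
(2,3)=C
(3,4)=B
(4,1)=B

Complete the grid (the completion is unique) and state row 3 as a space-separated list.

Row 1, column 3: row 1 has {A, C, D} and column 3 has {C}, leaving only B.
Row 2, column 4: row 2 has {C} and column 4 has {A, B}, leaving only D.
Row 2, column 1: row 2 has {C, D} and column 1 has {B, C}, leaving only A.
Row 3, column 1: row 3 has {B} and column 1 has {A, B, C}, leaving only D.
Row 3, column 3: row 3 has {B, D} and column 3 has {B, C}, leaving only A.
Row 3, column 2: row 3 has {A, B, D} and column 2 has {D}, leaving only C.
So row 3 reads: D C A B.

D C A B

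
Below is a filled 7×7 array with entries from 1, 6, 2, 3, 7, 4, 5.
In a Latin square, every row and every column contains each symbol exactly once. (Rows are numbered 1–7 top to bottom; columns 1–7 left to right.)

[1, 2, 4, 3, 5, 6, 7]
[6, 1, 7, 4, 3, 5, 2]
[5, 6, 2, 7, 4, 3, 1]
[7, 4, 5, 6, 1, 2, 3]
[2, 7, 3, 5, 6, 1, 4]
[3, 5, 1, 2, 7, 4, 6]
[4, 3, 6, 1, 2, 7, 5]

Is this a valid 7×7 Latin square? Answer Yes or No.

Each row is a permutation of the 7 symbols, and so is each column.

Yes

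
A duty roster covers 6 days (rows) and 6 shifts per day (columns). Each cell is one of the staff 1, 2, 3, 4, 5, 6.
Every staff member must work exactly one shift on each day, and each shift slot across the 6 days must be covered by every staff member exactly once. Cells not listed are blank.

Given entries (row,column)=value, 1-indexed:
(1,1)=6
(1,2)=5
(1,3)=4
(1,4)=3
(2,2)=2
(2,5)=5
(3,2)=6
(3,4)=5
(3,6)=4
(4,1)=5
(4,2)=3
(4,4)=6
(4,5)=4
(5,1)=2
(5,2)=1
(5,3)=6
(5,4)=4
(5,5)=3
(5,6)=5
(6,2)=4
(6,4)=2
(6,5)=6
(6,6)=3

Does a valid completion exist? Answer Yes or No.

Yes

No day or shift among the givens repeats a symbol, and propagating forced cells runs into no contradiction.
One valid completion exists (for instance, 6 5 4 3 1 2 / 4 2 3 1 5 6 / 3 6 1 5 2 4 / 5 3 2 6 4 1 / 2 1 6 4 3 5 / 1 4 5 2 6 3).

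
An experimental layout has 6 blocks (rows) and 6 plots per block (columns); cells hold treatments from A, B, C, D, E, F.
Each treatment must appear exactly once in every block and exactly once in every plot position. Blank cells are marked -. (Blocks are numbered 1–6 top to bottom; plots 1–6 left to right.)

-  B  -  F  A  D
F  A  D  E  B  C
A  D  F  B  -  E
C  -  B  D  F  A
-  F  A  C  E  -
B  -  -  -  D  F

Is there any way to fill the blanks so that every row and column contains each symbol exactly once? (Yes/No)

No block or plot among the givens repeats a symbol, and propagating forced cells runs into no contradiction.
One valid completion exists (for instance, E B C F A D / F A D E B C / A D F B C E / C E B D F A / D F A C E B / B C E A D F).

Yes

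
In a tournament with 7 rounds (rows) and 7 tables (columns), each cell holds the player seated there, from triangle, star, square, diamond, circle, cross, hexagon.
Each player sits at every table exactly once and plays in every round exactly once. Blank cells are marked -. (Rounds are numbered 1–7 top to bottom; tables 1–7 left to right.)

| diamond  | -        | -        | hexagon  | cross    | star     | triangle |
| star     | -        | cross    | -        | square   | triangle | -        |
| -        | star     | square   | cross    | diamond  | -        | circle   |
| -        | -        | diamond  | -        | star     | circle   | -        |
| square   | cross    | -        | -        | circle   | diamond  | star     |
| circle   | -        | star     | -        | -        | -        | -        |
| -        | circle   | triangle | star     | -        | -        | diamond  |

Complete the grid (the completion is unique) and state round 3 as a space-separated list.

Round 3, table 6: round 3 has {star, square, diamond, circle, cross} and table 6 has {triangle, star, diamond, circle}, leaving only hexagon.
Round 3, table 1: round 3 has {star, square, diamond, circle, cross, hexagon} and table 1 has {star, square, diamond, circle}, leaving only triangle.
So round 3 reads: triangle star square cross diamond hexagon circle.

triangle star square cross diamond hexagon circle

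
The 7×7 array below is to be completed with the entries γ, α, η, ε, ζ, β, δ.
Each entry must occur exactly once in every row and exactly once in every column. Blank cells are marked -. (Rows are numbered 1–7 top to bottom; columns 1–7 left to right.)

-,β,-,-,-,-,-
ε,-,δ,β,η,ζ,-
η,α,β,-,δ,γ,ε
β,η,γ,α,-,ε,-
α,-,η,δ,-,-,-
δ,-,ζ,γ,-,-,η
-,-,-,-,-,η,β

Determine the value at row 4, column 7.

δ

Row 2, column 2: row 2 has {η, ε, ζ, β, δ} and column 2 has {α, η, β}, leaving only γ.
Row 2, column 7: row 2 has {γ, η, ε, ζ, β, δ} and column 7 has {η, ε, β}, leaving only α.
Row 3, column 4: row 3 has {γ, α, η, ε, β, δ} and column 4 has {γ, α, β, δ}, leaving only ζ.
Row 4, column 5: row 4 has {γ, α, η, ε, β} and column 5 has {η, δ}, leaving only ζ.
Row 4 already has {γ, α, η, ε, ζ, β} and column 7 already has {α, η, ε, β}, so row 4, column 7 must be δ.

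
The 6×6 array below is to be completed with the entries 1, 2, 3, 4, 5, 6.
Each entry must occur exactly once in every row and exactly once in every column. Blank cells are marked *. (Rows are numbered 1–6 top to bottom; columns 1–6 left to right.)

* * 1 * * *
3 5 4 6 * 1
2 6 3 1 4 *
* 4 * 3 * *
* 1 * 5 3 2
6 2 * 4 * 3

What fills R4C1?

1

Row 1, column 2: row 1 has {1} and column 2 has {1, 2, 4, 5, 6}, leaving only 3.
Row 1, column 4: row 1 has {1, 3} and column 4 has {1, 3, 4, 5, 6}, leaving only 2.
Row 2, column 5: row 2 has {1, 3, 4, 5, 6} and column 5 has {3, 4}, leaving only 2.
Row 3, column 6: row 3 has {1, 2, 3, 4, 6} and column 6 has {1, 2, 3}, leaving only 5.
Row 4, column 6: row 4 has {3, 4} and column 6 has {1, 2, 3, 5}, leaving only 6.
Row 1, column 6: row 1 has {1, 2, 3} and column 6 has {1, 2, 3, 5, 6}, leaving only 4.
Row 1, column 1: row 1 has {1, 2, 3, 4} and column 1 has {2, 3, 6}, leaving only 5.
Row 4 already has {3, 4, 6} and column 1 already has {2, 3, 5, 6}, so row 4, column 1 must be 1.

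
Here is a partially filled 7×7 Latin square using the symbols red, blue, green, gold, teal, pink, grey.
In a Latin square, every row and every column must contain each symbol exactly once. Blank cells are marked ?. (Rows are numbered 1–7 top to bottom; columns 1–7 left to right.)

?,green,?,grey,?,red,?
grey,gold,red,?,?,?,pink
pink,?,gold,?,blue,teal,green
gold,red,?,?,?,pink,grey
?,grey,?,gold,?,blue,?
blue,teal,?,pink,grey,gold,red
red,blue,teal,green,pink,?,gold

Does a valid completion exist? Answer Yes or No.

Row 3, column 2: row 3 together with column 2 already contain {red, blue, green, gold, teal, pink, grey} — every symbol — so nothing can go there. The grid has no valid completion.

No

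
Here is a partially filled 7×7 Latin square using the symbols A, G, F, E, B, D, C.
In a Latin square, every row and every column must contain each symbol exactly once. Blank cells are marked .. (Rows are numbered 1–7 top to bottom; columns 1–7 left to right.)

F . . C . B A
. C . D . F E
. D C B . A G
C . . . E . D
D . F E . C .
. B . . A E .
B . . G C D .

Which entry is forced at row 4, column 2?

F

Row 3, column 1: row 3 has {A, G, B, D, C} and column 1 has {F, B, D, C}, leaving only E.
Row 3, column 5: row 3 has {A, G, E, B, D, C} and column 5 has {A, E, C}, leaving only F.
Row 4, column 6: row 4 has {E, D, C} and column 6 has {A, F, E, B, D, C}, leaving only G.
Row 5, column 7: row 5 has {F, E, D, C} and column 7 has {A, G, E, D}, leaving only B.
Row 5, column 5: row 5 has {F, E, B, D, C} and column 5 has {A, F, E, C}, leaving only G.
Row 1, column 5: row 1 has {A, F, B, C} and column 5 has {A, G, F, E, C}, leaving only D.
Row 2, column 5: row 2 has {F, E, D, C} and column 5 has {A, G, F, E, D, C}, leaving only B.
Row 5, column 2: row 5 has {G, F, E, B, D, C} and column 2 has {B, D, C}, leaving only A.
Row 4 already has {G, E, D, C} and column 2 already has {A, B, D, C}, so row 4, column 2 must be F.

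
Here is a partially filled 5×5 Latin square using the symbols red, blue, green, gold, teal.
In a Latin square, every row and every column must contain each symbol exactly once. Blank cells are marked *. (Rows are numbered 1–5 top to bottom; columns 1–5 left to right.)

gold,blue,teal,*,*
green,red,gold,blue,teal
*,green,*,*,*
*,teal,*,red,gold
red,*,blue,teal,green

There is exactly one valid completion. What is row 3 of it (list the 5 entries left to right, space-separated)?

Row 3, column 3: row 3 has {green} and column 3 has {blue, gold, teal}, leaving only red.
Row 3, column 4: row 3 has {red, green} and column 4 has {red, blue, teal}, leaving only gold.
Row 3, column 5: row 3 has {red, green, gold} and column 5 has {green, gold, teal}, leaving only blue.
Row 3, column 1: row 3 has {red, blue, green, gold} and column 1 has {red, green, gold}, leaving only teal.
So row 3 reads: teal green red gold blue.

teal green red gold blue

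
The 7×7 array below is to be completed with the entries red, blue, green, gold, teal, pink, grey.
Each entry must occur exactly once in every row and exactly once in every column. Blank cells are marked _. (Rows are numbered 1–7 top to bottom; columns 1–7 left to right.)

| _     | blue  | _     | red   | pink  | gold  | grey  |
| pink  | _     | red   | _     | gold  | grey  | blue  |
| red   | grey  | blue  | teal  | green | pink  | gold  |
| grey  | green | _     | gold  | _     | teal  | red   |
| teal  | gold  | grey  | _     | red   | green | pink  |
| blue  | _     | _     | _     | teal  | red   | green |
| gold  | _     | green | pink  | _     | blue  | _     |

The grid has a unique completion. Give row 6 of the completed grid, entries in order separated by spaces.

Row 6, column 2: row 6 has {red, blue, green, teal} and column 2 has {blue, green, gold, grey}, leaving only pink.
Row 6, column 3: row 6 has {red, blue, green, teal, pink} and column 3 has {red, blue, green, grey}, leaving only gold.
Row 6, column 4: row 6 has {red, blue, green, gold, teal, pink} and column 4 has {red, gold, teal, pink}, leaving only grey.
So row 6 reads: blue pink gold grey teal red green.

blue pink gold grey teal red green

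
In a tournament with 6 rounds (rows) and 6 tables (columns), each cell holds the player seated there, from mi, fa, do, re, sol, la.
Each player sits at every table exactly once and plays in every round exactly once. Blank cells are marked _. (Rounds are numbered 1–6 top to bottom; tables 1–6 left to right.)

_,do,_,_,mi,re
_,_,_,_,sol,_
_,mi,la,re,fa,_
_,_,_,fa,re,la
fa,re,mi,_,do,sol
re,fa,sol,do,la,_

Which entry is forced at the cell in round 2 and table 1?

Round 1, table 3: round 1 has {mi, do, re} and table 3 has {mi, sol, la}, leaving only fa.
Round 2, table 2: round 2 has {sol} and table 2 has {mi, fa, do, re}, leaving only la.
Round 2, table 4: round 2 has {sol, la} and table 4 has {fa, do, re}, leaving only mi.
Round 2 already has {mi, sol, la} and table 1 already has {fa, re}, so round 2, table 1 must be do.

do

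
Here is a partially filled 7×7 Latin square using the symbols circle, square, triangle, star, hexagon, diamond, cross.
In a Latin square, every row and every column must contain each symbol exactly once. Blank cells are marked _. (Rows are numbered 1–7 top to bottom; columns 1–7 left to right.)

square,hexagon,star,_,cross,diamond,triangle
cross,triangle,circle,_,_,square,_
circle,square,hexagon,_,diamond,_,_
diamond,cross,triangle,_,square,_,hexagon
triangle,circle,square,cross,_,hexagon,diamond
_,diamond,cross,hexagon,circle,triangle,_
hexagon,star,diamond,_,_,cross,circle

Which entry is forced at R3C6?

star

Row 3 already has {circle, square, hexagon, diamond} and column 6 already has {square, triangle, hexagon, diamond, cross}, so row 3, column 6 must be star.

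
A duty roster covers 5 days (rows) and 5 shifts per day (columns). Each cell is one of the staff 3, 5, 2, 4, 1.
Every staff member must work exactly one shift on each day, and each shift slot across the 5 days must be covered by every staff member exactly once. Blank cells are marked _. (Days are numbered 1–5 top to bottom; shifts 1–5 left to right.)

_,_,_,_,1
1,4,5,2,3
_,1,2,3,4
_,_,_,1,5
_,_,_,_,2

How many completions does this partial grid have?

3

Day 1, shift 1: eliminating its day and shift leaves {3, 5, 2, 4}.
Day 1, shift 2: eliminating its day and shift leaves {3, 5, 2}.
Day 1, shift 3: eliminating its day and shift leaves {3, 4}.
Day 1, shift 4: eliminating its day and shift leaves {5, 4}.
Day 3, shift 1: eliminating its day and shift leaves {5}.
Day 4, shift 1: eliminating its day and shift leaves {3, 2, 4}.
Day 4, shift 2: eliminating its day and shift leaves {3, 2}.
Day 4, shift 3: eliminating its day and shift leaves {3, 4}.
Day 5, shift 1: eliminating its day and shift leaves {3, 5, 4}.
Day 5, shift 2: eliminating its day and shift leaves {3, 5}.
Day 5, shift 3: eliminating its day and shift leaves {3, 4, 1}.
Day 5, shift 4: eliminating its day and shift leaves {5, 4}.
Enumerating the assignments across these blanks that avoid any day or shift repeat gives 3 completions.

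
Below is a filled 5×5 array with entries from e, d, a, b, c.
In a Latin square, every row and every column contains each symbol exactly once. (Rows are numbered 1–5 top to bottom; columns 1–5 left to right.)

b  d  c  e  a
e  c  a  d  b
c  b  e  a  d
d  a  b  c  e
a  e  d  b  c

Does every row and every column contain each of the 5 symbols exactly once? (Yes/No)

Each row is a permutation of the 5 symbols, and so is each column.

Yes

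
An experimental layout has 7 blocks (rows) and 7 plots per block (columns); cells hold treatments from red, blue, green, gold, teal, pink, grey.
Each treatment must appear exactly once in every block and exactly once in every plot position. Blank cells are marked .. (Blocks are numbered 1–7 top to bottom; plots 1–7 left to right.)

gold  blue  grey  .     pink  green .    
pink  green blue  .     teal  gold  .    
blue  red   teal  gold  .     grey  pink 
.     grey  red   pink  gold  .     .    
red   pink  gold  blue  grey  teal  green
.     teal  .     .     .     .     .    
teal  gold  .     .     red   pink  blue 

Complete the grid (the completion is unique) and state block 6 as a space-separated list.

grey teal pink green blue red gold

Block 3, plot 5: block 3 has {red, blue, gold, teal, pink, grey} and plot 5 has {red, gold, teal, pink, grey}, leaving only green.
Block 6, plot 5: block 6 has {teal} and plot 5 has {red, green, gold, teal, pink, grey}, leaving only blue.
Block 6, plot 6: block 6 has {blue, teal} and plot 6 has {green, gold, teal, pink, grey}, leaving only red.
Block 4, plot 1: block 4 has {red, gold, pink, grey} and plot 1 has {red, blue, gold, teal, pink}, leaving only green.
Block 6, plot 1: block 6 has {red, blue, teal} and plot 1 has {red, blue, green, gold, teal, pink}, leaving only grey.
Block 6, plot 4: block 6 has {red, blue, teal, grey} and plot 4 has {blue, gold, pink}, leaving only green.
Block 6, plot 3: block 6 has {red, blue, green, teal, grey} and plot 3 has {red, blue, gold, teal, grey}, leaving only pink.
Block 6, plot 7: block 6 has {red, blue, green, teal, pink, grey} and plot 7 has {blue, green, pink}, leaving only gold.
So block 6 reads: grey teal pink green blue red gold.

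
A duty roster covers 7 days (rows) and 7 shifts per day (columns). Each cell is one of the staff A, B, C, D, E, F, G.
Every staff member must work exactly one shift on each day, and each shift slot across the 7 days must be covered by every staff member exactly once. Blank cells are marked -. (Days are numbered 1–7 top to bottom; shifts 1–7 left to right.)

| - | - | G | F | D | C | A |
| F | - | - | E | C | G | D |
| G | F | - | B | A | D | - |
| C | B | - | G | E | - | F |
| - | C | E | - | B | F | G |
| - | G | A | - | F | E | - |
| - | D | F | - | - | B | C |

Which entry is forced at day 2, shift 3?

Day 2 already has {C, D, E, F, G} and shift 3 already has {A, E, F, G}, so day 2, shift 3 must be B.

B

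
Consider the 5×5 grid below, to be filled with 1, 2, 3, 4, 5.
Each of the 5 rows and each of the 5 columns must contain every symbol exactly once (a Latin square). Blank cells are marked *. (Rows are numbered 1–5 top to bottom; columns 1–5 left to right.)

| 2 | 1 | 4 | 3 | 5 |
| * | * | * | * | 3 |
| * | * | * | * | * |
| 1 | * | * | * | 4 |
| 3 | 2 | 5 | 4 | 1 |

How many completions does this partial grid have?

3

Row 2, column 1: eliminating its row and column leaves {4, 5}.
Row 2, column 2: eliminating its row and column leaves {4, 5}.
Row 2, column 3: eliminating its row and column leaves {1, 2}.
Row 2, column 4: eliminating its row and column leaves {1, 2, 5}.
Row 3, column 1: eliminating its row and column leaves {4, 5}.
Row 3, column 2: eliminating its row and column leaves {3, 4, 5}.
Row 3, column 3: eliminating its row and column leaves {1, 2, 3}.
Row 3, column 4: eliminating its row and column leaves {1, 2, 5}.
Row 3, column 5: eliminating its row and column leaves {2}.
Row 4, column 2: eliminating its row and column leaves {3, 5}.
Row 4, column 3: eliminating its row and column leaves {2, 3}.
Row 4, column 4: eliminating its row and column leaves {2, 5}.
Enumerating the assignments across these blanks that avoid any row or column repeat gives 3 completions.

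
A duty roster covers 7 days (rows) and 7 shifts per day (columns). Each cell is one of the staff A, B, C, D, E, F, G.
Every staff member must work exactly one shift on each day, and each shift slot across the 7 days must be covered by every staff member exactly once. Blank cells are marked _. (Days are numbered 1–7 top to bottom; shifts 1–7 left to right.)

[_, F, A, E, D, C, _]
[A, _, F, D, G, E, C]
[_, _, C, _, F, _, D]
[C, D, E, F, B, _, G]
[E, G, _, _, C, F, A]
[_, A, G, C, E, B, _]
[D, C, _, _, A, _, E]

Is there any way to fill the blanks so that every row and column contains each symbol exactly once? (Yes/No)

Day 1, shift 7: day 1 has {A, C, D, E, F} and shift 7 has {A, C, D, E, G}, so it must be B.
Day 1, shift 1: day 1 has {A, B, C, D, E, F} and shift 1 has {A, C, D, E}, so it must be G.
Day 2, shift 2: day 2 has {A, C, D, E, F, G} and shift 2 has {A, C, D, F, G}, so it must be B.
Day 3, shift 1: day 3 has {C, D, F} and shift 1 has {A, C, D, E, G}, so it must be B.
Day 3, shift 2: day 3 has {B, C, D, F} and shift 2 has {A, B, C, D, F, G}, so it must be E.
Day 4, shift 6: day 4 has {B, C, D, E, F, G} and shift 6 has {B, C, E, F}, so it must be A.
Day 3, shift 6: day 3 has {B, C, D, E, F} and shift 6 has {A, B, C, E, F}, so it must be G.
Now day 7, shift 6: day 7 together with shift 6 already contain {A, B, C, D, E, F, G} — every symbol — so nothing can go there. The grid has no valid completion.

No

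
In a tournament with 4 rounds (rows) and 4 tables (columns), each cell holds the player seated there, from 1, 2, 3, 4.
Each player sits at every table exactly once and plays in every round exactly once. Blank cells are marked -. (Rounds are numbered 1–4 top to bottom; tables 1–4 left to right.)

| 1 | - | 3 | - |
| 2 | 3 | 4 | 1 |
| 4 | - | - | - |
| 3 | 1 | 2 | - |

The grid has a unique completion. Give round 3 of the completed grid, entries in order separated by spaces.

4 2 1 3

Round 3, table 2: round 3 has {4} and table 2 has {1, 3}, leaving only 2.
Round 3, table 3: round 3 has {2, 4} and table 3 has {2, 3, 4}, leaving only 1.
Round 3, table 4: round 3 has {1, 2, 4} and table 4 has {1}, leaving only 3.
So round 3 reads: 4 2 1 3.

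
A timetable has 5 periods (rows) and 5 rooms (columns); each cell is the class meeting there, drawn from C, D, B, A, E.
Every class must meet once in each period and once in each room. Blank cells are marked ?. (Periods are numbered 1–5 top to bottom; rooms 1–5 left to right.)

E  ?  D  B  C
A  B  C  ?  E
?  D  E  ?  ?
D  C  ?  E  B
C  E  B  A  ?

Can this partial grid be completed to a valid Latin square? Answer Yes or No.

No period or room among the givens repeats a symbol, and propagating forced cells runs into no contradiction.
One valid completion exists (for instance, E A D B C / A B C D E / B D E C A / D C A E B / C E B A D).

Yes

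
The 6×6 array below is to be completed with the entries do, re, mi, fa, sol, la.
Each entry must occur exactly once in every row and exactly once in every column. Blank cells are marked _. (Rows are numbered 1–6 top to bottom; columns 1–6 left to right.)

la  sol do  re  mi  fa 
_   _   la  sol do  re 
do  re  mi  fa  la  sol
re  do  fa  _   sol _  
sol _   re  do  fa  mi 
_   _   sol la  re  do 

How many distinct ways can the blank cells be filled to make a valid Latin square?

2

Row 2, column 1: eliminating its row and column leaves {mi, fa}.
Row 2, column 2: eliminating its row and column leaves {mi, fa}.
Row 4, column 4: eliminating its row and column leaves {mi}.
Row 4, column 6: eliminating its row and column leaves {la}.
Row 5, column 2: eliminating its row and column leaves {la}.
Row 6, column 1: eliminating its row and column leaves {mi, fa}.
Row 6, column 2: eliminating its row and column leaves {mi, fa}.
Enumerating the assignments across these blanks that avoid any row or column repeat gives 2 completions.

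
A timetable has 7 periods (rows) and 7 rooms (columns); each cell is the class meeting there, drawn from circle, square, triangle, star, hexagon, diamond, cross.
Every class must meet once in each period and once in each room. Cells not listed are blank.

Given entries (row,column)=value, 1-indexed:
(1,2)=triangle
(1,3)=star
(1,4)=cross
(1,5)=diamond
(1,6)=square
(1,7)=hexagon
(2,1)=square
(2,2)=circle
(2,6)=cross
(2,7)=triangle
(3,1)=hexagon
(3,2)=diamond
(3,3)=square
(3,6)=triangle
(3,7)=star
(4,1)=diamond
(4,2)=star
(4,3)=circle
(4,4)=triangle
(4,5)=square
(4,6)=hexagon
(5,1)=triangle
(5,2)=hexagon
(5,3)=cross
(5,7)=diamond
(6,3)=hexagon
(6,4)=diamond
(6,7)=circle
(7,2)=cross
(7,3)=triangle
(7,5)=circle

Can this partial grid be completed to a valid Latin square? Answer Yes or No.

No period or room among the givens repeats a symbol, and propagating forced cells runs into no contradiction.
One valid completion exists (for instance, circle triangle star cross diamond square hexagon / square circle diamond star hexagon cross triangle / hexagon diamond square circle cross triangle star / diamond star circle triangle square hexagon cross / triangle hexagon cross square star circle diamond / cross square hexagon diamond triangle star circle / star cross triangle hexagon circle diamond square).

Yes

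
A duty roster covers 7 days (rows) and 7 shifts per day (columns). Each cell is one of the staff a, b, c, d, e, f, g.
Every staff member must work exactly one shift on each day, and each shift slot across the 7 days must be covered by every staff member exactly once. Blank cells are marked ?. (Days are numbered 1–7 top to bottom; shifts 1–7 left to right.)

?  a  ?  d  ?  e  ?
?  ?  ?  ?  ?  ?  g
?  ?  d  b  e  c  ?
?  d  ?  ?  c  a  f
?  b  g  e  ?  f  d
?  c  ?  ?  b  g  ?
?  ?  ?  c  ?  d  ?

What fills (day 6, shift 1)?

Day 2, shift 6: day 2 has {g} and shift 6 has {a, c, d, e, f, g}, leaving only b.
Day 3, shift 7: day 3 has {b, c, d, e} and shift 7 has {d, f, g}, leaving only a.
Day 4, shift 4: day 4 has {a, c, d, f} and shift 4 has {b, c, d, e}, leaving only g.
Day 5, shift 5: day 5 has {b, d, e, f, g} and shift 5 has {b, c, e}, leaving only a.
Day 5, shift 1: day 5 has {a, b, d, e, f, g} and shift 1 has {}, leaving only c.
Day 6, shift 7: day 6 has {b, c, g} and shift 7 has {a, d, f, g}, leaving only e.
Day 7, shift 7: day 7 has {c, d} and shift 7 has {a, d, e, f, g}, leaving only b.
Day 1, shift 7: day 1 has {a, d, e} and shift 7 has {a, b, d, e, f, g}, leaving only c.
Day 6, shift 1 is narrowed to {a, d, f}.
If it were a, then day 6, shift 4 would be left with no valid symbol.
If it were f, then day 6, shift 4 would be left with no valid symbol.
So day 6, shift 1 must be d.

d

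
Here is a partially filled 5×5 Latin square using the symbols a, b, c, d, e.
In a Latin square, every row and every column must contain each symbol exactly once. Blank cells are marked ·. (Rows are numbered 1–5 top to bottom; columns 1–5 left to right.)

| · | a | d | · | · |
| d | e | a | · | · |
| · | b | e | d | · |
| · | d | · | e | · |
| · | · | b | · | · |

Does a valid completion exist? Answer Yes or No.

Yes

No row or column among the givens repeats a symbol, and propagating forced cells runs into no contradiction.
One valid completion exists (for instance, c a d b e / d e a c b / a b e d c / b d c e a / e c b a d).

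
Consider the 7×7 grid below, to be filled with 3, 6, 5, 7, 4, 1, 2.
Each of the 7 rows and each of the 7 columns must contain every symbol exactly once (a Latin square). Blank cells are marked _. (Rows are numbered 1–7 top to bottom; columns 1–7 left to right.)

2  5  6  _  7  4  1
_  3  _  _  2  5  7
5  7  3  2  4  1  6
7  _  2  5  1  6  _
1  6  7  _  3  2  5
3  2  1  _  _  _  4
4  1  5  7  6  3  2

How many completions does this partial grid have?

1

Row 1, column 4: eliminating its row and column leaves {3}.
Row 2, column 1: eliminating its row and column leaves {6}.
Row 2, column 3: eliminating its row and column leaves {4}.
Row 2, column 4: eliminating its row and column leaves {6, 4, 1}.
Row 4, column 2: eliminating its row and column leaves {4}.
Row 4, column 7: eliminating its row and column leaves {3}.
Row 5, column 4: eliminating its row and column leaves {4}.
Row 6, column 4: eliminating its row and column leaves {6}.
Row 6, column 5: eliminating its row and column leaves {5}.
Row 6, column 6: eliminating its row and column leaves {7}.
Only one assignment across all blanks avoids any row or column repeat, giving 1 completion.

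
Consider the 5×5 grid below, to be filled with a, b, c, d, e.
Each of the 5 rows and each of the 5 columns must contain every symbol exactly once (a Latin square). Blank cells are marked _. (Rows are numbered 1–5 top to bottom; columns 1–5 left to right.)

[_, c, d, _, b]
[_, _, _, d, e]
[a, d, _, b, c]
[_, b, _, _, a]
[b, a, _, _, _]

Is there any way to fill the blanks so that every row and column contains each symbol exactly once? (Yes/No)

Row 2, column 2: row 2 together with column 2 already contain {a, b, c, d, e} — every symbol — so nothing can go there. The grid has no valid completion.

No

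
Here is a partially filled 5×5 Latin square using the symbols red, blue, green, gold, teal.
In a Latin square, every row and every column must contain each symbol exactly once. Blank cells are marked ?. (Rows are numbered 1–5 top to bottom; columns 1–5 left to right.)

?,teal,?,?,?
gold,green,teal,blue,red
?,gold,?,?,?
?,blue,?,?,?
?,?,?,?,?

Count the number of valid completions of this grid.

Row 1, column 1: eliminating its row and column leaves {red, blue, green}.
Row 1, column 3: eliminating its row and column leaves {red, blue, green, gold}.
Row 1, column 4: eliminating its row and column leaves {red, green, gold}.
Row 1, column 5: eliminating its row and column leaves {blue, green, gold}.
Row 3, column 1: eliminating its row and column leaves {red, blue, green, teal}.
Row 3, column 3: eliminating its row and column leaves {red, blue, green}.
Row 3, column 4: eliminating its row and column leaves {red, green, teal}.
Row 3, column 5: eliminating its row and column leaves {blue, green, teal}.
Row 4, column 1: eliminating its row and column leaves {red, green, teal}.
Row 4, column 3: eliminating its row and column leaves {red, green, gold}.
Row 4, column 4: eliminating its row and column leaves {red, green, gold, teal}.
Row 4, column 5: eliminating its row and column leaves {green, gold, teal}.
Row 5, column 1: eliminating its row and column leaves {red, blue, green, teal}.
Row 5, column 2: eliminating its row and column leaves {red}.
Row 5, column 3: eliminating its row and column leaves {red, blue, green, gold}.
Row 5, column 4: eliminating its row and column leaves {red, green, gold, teal}.
Row 5, column 5: eliminating its row and column leaves {blue, green, gold, teal}.
Enumerating the assignments across these blanks that avoid any row or column repeat gives 56 completions.

56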